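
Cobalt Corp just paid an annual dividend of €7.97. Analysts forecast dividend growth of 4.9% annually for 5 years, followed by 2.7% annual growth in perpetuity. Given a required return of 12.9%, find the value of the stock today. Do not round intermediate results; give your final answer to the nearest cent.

€87.71

D_1 = 8.36053
D_2 = 8.77020
D_3 = 9.19994
D_4 = 9.65073
D_5 = 10.12362
Terminal value at year 5: TV = D_5×(1+g_2)/(r−g_2) = 10.39696/0.102 = 101.93094
P_0 = D_1/(1+r)^1 + D_2/(1+r)^2 + D_3/(1+r)^3 + D_4/(1+r)^4 + D_5/(1+r)^5 + TV/(1+r)^5
    = 7.40525 + 6.88052 + 6.39297 + 5.93997 + 5.51907 + 55.56948 = 87.70727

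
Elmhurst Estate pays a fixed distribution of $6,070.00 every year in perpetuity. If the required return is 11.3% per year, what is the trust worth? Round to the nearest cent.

Level perpetuity: PV = C / r = $6,070.00 / 0.113 = $53,716.81

$53716.81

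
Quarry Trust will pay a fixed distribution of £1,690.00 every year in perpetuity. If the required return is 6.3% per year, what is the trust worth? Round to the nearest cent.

Level perpetuity: PV = C / r = £1,690.00 / 0.063 = £26,825.40

£26825.40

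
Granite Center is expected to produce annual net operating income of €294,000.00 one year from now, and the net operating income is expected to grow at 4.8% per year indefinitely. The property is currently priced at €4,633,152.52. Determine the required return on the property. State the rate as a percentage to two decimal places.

P = D₁/(r − g) ⇒ r = D₁/P + g = €294,000.0000/€4,633,152.52 + 0.048 = 0.063456 + 0.048 = 0.111456

11.15%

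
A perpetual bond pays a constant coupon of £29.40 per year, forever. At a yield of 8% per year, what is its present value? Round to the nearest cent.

£367.50

Level perpetuity: PV = C / r = £29.40 / 0.08 = £367.50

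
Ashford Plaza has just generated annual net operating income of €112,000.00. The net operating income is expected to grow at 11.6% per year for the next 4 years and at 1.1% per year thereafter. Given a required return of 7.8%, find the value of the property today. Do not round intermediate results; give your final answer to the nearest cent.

D_1 = 124992.00000
D_2 = 139491.07200
D_3 = 155672.03635
D_4 = 173729.99257
Terminal value at year 4: TV = D_4×(1+g_2)/(r−g_2) = 175641.02249/0.067 = 2621507.79831
P_0 = D_1/(1+r)^1 + D_2/(1+r)^2 + D_3/(1+r)^3 + D_4/(1+r)^4 + TV/(1+r)^4
    = 115948.05195 + 120035.27456 + 124266.57366 + 128647.02802 + 1941226.04969 = 2430122.97788

€2430122.98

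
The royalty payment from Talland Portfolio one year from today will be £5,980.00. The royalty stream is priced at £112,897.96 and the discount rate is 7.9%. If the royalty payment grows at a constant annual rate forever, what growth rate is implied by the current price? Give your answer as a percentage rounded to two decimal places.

P = D₁/(r−g) ⇒ g = r − D₁/P = 0.079 − £5,980.00/£112,897.96 = 0.026032

2.60%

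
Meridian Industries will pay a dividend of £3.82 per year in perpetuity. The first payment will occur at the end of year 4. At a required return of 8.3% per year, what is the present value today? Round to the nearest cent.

£36.23

Value at end of year 3: C / r = £3.82 / 0.083 = £46.0241
Discount to today: PV = £46.0241 / (1 + 0.083)^3 = £46.0241 / 1.270239 = £36.23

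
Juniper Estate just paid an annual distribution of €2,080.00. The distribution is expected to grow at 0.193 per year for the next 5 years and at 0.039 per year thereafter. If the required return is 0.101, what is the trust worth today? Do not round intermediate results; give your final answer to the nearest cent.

€65382.20

D_1 = 2481.44000
D_2 = 2960.35792
D_3 = 3531.70700
D_4 = 4213.32645
D_5 = 5026.49845
Terminal value at year 5: TV = D_5×(1+g_2)/(r−g_2) = 5222.53189/0.062 = 84234.38538
P_0 = D_1/(1+r)^1 + D_2/(1+r)^2 + D_3/(1+r)^3 + D_4/(1+r)^4 + D_5/(1+r)^5 + TV/(1+r)^5
    = 2253.80563 + 2442.13453 + 2646.20027 + 2867.31782 + 3106.91204 + 52065.83246 = 65382.20275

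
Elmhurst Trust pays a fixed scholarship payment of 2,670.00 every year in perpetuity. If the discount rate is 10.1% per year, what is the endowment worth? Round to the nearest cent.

26435.64

Level perpetuity: PV = C / r = 2,670.00 / 0.101 = 26,435.64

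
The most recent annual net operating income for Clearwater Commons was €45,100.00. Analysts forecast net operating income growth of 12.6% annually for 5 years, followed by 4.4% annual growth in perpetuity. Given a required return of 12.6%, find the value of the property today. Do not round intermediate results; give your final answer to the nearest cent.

€799700.00

D_1 = 50782.60000
D_2 = 57181.20760
D_3 = 64386.03976
D_4 = 72498.68077
D_5 = 81633.51454
Terminal value at year 5: TV = D_5×(1+g_2)/(r−g_2) = 85225.38918/0.082 = 1039334.01443
P_0 = D_1/(1+r)^1 + D_2/(1+r)^2 + D_3/(1+r)^3 + D_4/(1+r)^4 + D_5/(1+r)^5 + TV/(1+r)^5
    = 45100.00000 + 45100.00000 + 45100.00000 + 45100.00000 + 45100.00000 + 574200.00000 = 799700.00000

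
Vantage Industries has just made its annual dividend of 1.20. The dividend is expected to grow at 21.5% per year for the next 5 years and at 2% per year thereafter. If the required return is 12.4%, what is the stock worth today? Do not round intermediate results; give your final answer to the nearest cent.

D_1 = 1.45800
D_2 = 1.77147
D_3 = 2.15234
D_4 = 2.61509
D_5 = 3.17733
Terminal value at year 5: TV = D_5×(1+g_2)/(r−g_2) = 3.24088/0.104 = 31.16230
P_0 = D_1/(1+r)^1 + D_2/(1+r)^2 + D_3/(1+r)^3 + D_4/(1+r)^4 + D_5/(1+r)^5 + TV/(1+r)^5
    = 1.29715 + 1.40217 + 1.51569 + 1.63840 + 1.77105 + 17.36992 = 24.99440

24.99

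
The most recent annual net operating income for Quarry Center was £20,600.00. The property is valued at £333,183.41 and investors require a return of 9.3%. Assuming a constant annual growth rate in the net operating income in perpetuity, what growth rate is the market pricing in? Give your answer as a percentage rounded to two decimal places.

P = D₀(1+g)/(r−g) ⇒ P(r−g) = D₀(1+g) ⇒ g(P+D₀) = P·r − D₀
g = (P·r − D₀)/(P + D₀) = (£333,183.41×0.093 − £20,600.00) / (£333,183.41 + £20,600.00) = 0.029357

2.94%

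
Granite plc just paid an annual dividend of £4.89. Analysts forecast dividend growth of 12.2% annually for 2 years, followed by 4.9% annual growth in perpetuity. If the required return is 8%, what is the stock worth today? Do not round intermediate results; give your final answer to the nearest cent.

D_1 = 5.48658
D_2 = 6.15594
Terminal value at year 2: TV = D_2×(1+g_2)/(r−g_2) = 6.45758/0.031 = 208.30916
P_0 = D_1/(1+r)^1 + D_2/(1+r)^2 + TV/(1+r)^2
    = 5.08017 + 5.27773 + 178.59153 = 188.94942

£188.95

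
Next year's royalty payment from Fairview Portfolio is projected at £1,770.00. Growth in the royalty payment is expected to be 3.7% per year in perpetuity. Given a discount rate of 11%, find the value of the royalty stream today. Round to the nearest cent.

Growing perpetuity: P = D₁ / (r − g) = £1,770.0000 / (0.11 − 0.037) = £24,246.58

£24246.58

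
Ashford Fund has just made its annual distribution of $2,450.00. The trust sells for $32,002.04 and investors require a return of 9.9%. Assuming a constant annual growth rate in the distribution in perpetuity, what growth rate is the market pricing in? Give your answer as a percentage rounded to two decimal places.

P = D₀(1+g)/(r−g) ⇒ P(r−g) = D₀(1+g) ⇒ g(P+D₀) = P·r − D₀
g = (P·r − D₀)/(P + D₀) = ($32,002.04×0.099 − $2,450.00) / ($32,002.04 + $2,450.00) = 0.020846

2.08%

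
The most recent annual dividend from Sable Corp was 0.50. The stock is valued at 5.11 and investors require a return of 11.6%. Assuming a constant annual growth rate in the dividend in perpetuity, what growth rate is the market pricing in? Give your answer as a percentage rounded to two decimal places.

P = D₀(1+g)/(r−g) ⇒ P(r−g) = D₀(1+g) ⇒ g(P+D₀) = P·r − D₀
g = (P·r − D₀)/(P + D₀) = (5.11×0.116 − 0.50) / (5.11 + 0.50) = 0.016535

1.65%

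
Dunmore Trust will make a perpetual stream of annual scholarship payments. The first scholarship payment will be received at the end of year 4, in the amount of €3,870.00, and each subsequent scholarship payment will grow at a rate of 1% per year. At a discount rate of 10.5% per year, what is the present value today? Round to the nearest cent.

Value at end of year 3: C₁ / (r − g) = €3,870.00 / (0.105 − 0.01) = €40,736.8421
Discount to today: PV = €40,736.8421 / (1 + 0.105)^3 = €40,736.8421 / 1.349233 = €30,192.60

€30192.60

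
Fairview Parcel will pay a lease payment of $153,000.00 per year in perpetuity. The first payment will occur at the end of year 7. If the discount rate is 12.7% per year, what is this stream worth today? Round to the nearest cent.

$587955.17

Value at end of year 6: C / r = $153,000.00 / 0.127 = $1,204,724.4094
Discount to today: PV = $1,204,724.4094 / (1 + 0.127)^6 = $1,204,724.4094 / 2.049007 = $587,955.17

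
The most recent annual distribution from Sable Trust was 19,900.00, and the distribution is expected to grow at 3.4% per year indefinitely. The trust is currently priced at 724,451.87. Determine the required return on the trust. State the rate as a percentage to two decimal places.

6.24%

D₁ = 19,900.00 × 1.034 = 20,576.6000
P = D₁/(r − g) ⇒ r = D₁/P + g = 20,576.6000/724,451.87 + 0.034 = 0.028403 + 0.034 = 0.062403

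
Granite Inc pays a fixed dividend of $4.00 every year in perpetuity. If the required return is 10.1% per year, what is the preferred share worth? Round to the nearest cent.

Level perpetuity: PV = C / r = $4.00 / 0.101 = $39.60

$39.60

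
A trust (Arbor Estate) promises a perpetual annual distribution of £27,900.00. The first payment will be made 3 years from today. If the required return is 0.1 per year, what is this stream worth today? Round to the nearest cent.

Value at end of year 2: C / r = £27,900.00 / 0.1 = £279,000.0000
Discount to today: PV = £279,000.0000 / (1 + 0.1)^2 = £279,000.0000 / 1.210000 = £230,578.51

£230578.51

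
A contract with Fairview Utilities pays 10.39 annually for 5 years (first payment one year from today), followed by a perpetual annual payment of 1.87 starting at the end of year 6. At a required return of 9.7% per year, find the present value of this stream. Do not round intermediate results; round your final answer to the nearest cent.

PV of 5-year annuity: 10.39 × [1 − (1+0.097)^−5] / 0.097 = 39.69000
Perpetuity value at year 5: 1.87 / 0.097 = 19.27835
PV of perpetuity: 19.27835 / (1+0.097)^5 = 12.13491
Total PV = 39.69000 + 12.13491 = 51.82491

51.82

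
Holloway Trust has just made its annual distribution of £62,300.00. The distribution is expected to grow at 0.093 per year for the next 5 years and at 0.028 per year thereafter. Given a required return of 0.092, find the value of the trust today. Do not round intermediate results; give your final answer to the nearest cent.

D_1 = 68093.90000
D_2 = 74426.63270
D_3 = 81348.30954
D_4 = 88913.70233
D_5 = 97182.67664
Terminal value at year 5: TV = D_5×(1+g_2)/(r−g_2) = 99903.79159/0.064 = 1560996.74361
P_0 = D_1/(1+r)^1 + D_2/(1+r)^2 + D_3/(1+r)^3 + D_4/(1+r)^4 + D_5/(1+r)^5 + TV/(1+r)^5
    = 62357.05128 + 62414.15481 + 62471.31063 + 62528.51879 + 62585.77934 + 1005284.08059 = 1317640.89544

£1317640.90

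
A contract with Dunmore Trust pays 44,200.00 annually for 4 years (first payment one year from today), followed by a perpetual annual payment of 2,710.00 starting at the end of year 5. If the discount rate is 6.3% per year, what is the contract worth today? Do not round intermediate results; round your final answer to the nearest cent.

PV of 4-year annuity: 44,200.00 × [1 − (1+0.063)^−4] / 0.063 = 152111.38543
Perpetuity value at year 4: 2,710.00 / 0.063 = 43015.87302
PV of perpetuity: 43015.87302 / (1+0.063)^4 = 33689.58671
Total PV = 152111.38543 + 33689.58671 = 185800.97214

185800.97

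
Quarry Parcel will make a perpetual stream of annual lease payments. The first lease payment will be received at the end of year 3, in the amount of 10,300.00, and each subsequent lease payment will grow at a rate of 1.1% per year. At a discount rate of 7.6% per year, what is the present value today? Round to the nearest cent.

136867.18

Value at end of year 2: C₁ / (r − g) = 10,300.00 / (0.076 − 0.011) = 158,461.5385
Discount to today: PV = 158,461.5385 / (1 + 0.076)^2 = 158,461.5385 / 1.157776 = 136,867.18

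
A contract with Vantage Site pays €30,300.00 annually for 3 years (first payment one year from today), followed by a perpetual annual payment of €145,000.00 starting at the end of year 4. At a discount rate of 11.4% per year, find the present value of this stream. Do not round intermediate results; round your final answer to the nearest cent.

€993574.30

PV of 3-year annuity: €30,300.00 × [1 − (1+0.114)^−3] / 0.114 = 73532.45447
Perpetuity value at year 3: €145,000.00 / 0.114 = 1271929.82456
PV of perpetuity: 1271929.82456 / (1+0.114)^3 = 920041.84113
Total PV = 73532.45447 + 920041.84113 = 993574.29560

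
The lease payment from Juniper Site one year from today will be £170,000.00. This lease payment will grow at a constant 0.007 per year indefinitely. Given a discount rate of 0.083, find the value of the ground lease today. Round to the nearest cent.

£2236842.11

Growing perpetuity: P = D₁ / (r − g) = £170,000.0000 / (0.083 − 0.007) = £2,236,842.11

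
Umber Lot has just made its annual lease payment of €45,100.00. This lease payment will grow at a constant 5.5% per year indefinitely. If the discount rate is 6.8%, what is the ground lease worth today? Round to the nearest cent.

D₁ = D₀ × (1 + g) = €45,100.00 × 1.055 = €47,580.5000
Growing perpetuity: P = D₁ / (r − g) = €47,580.5000 / (0.068 − 0.055) = €3,660,038.46

€3660038.46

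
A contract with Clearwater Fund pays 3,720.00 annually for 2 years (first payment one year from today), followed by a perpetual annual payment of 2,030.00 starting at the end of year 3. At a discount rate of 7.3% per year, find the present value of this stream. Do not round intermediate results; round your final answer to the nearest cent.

30851.11

PV of 2-year annuity: 3,720.00 × [1 − (1+0.073)^−2] / 0.073 = 6697.96383
Perpetuity value at year 2: 2,030.00 / 0.073 = 27808.21918
PV of perpetuity: 27808.21918 / (1+0.073)^2 = 24153.14752
Total PV = 6697.96383 + 24153.14752 = 30851.11135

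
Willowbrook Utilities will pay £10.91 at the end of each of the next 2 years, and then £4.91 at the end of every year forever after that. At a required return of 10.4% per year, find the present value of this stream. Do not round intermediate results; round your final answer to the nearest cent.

PV of 2-year annuity: £10.91 × [1 − (1+0.104)^−2] / 0.104 = 18.83356
Perpetuity value at year 2: £4.91 / 0.104 = 47.21154
PV of perpetuity: 47.21154 / (1+0.104)^2 = 38.73557
Total PV = 18.83356 + 38.73557 = 57.56913

£57.57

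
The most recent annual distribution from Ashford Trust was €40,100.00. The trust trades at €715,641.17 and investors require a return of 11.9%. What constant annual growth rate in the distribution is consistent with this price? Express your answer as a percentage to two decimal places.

5.96%

P = D₀(1+g)/(r−g) ⇒ P(r−g) = D₀(1+g) ⇒ g(P+D₀) = P·r − D₀
g = (P·r − D₀)/(P + D₀) = (€715,641.17×0.119 − €40,100.00) / (€715,641.17 + €40,100.00) = 0.059625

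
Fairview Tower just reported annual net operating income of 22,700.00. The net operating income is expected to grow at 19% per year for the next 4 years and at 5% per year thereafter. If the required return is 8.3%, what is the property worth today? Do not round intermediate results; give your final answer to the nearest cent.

1168426.14

D_1 = 27013.00000
D_2 = 32145.47000
D_3 = 38253.10930
D_4 = 45521.20007
Terminal value at year 4: TV = D_4×(1+g_2)/(r−g_2) = 47797.26007/0.033 = 1448401.82031
P_0 = D_1/(1+r)^1 + D_2/(1+r)^2 + D_3/(1+r)^3 + D_4/(1+r)^4 + TV/(1+r)^4
    = 24942.75162 + 27407.08626 + 30114.89626 + 33090.23689 + 1052871.17381 = 1168426.14485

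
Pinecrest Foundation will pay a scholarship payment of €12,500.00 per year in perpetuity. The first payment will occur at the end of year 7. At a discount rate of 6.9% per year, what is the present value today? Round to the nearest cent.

€121393.29

Value at end of year 6: C / r = €12,500.00 / 0.069 = €181,159.4203
Discount to today: PV = €181,159.4203 / (1 + 0.069)^6 = €181,159.4203 / 1.492335 = €121,393.29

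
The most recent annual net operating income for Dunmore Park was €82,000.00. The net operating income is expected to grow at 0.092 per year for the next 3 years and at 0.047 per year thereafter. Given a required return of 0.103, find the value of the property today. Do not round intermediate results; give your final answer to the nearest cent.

D_1 = 89544.00000
D_2 = 97782.04800
D_3 = 106777.99642
Terminal value at year 3: TV = D_3×(1+g_2)/(r−g_2) = 111796.56225/0.056 = 1996367.18299
P_0 = D_1/(1+r)^1 + D_2/(1+r)^2 + D_3/(1+r)^3 + TV/(1+r)^3
    = 81182.23028 + 80372.61602 + 79571.07588 + 1487694.93646 = 1728820.85863

€1728820.86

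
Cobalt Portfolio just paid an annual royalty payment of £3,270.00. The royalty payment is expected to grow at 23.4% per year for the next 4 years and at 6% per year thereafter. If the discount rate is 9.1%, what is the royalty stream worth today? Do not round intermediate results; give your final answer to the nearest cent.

£200966.68

D_1 = 4035.18000
D_2 = 4979.41212
D_3 = 6144.59456
D_4 = 7582.42968
Terminal value at year 4: TV = D_4×(1+g_2)/(r−g_2) = 8037.37546/0.031 = 259270.17623
P_0 = D_1/(1+r)^1 + D_2/(1+r)^2 + D_3/(1+r)^3 + D_4/(1+r)^4 + TV/(1+r)^4
    = 3698.60678 + 4183.39209 + 4731.71938 + 5351.91724 + 183001.04113 = 200966.67662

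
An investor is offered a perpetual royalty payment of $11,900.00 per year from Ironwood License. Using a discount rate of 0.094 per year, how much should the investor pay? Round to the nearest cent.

$126595.74

Level perpetuity: PV = C / r = $11,900.00 / 0.094 = $126,595.74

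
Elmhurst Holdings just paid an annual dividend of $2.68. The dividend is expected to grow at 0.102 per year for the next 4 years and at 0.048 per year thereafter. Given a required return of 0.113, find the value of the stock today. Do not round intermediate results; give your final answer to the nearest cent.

$51.98

D_1 = 2.95336
D_2 = 3.25460
D_3 = 3.58657
D_4 = 3.95240
Terminal value at year 4: TV = D_4×(1+g_2)/(r−g_2) = 4.14212/0.065 = 63.72489
P_0 = D_1/(1+r)^1 + D_2/(1+r)^2 + D_3/(1+r)^3 + D_4/(1+r)^4 + TV/(1+r)^4
    = 2.65351 + 2.62729 + 2.60132 + 2.57561 + 41.52680 = 51.98453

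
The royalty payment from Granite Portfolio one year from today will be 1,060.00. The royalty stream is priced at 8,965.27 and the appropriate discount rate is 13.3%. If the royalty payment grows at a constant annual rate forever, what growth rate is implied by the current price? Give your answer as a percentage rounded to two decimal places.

1.48%

P = D₁/(r−g) ⇒ g = r − D₁/P = 0.133 − 1,060.00/8,965.27 = 0.014766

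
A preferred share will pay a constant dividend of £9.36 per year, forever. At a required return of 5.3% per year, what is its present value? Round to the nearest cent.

£176.60

Level perpetuity: PV = C / r = £9.36 / 0.053 = £176.60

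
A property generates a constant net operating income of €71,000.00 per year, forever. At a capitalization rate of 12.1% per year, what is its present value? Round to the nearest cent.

Level perpetuity: PV = C / r = €71,000.00 / 0.121 = €586,776.86

€586776.86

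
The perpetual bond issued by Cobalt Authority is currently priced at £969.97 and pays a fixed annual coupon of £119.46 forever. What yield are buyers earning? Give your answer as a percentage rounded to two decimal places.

P = C/r ⇒ r = C/P = £119.46/£969.97 = 0.123158

12.32%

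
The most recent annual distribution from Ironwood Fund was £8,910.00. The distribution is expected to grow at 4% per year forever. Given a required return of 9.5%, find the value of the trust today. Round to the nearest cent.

D₁ = D₀ × (1 + g) = £8,910.00 × 1.04 = £9,266.4000
Growing perpetuity: P = D₁ / (r − g) = £9,266.4000 / (0.095 − 0.04) = £168,480.00

£168480.00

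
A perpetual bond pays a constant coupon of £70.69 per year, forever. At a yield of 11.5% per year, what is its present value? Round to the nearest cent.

£614.70

Level perpetuity: PV = C / r = £70.69 / 0.115 = £614.70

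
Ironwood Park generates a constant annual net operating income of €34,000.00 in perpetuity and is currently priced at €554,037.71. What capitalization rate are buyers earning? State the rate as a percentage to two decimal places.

P = C/r ⇒ r = C/P = €34,000.00/€554,037.71 = 0.061368

6.14%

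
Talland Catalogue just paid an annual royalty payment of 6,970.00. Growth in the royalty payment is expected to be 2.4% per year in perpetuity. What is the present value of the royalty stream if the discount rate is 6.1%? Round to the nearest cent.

192899.46

D₁ = D₀ × (1 + g) = 6,970.00 × 1.024 = 7,137.2800
Growing perpetuity: P = D₁ / (r − g) = 7,137.2800 / (0.061 − 0.024) = 192,899.46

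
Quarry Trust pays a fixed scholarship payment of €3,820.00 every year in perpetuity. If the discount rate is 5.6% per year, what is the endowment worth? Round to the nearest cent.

Level perpetuity: PV = C / r = €3,820.00 / 0.056 = €68,214.29

€68214.29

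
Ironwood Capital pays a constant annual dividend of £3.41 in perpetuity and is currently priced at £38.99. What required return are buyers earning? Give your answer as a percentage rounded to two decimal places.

P = C/r ⇒ r = C/P = £3.41/£38.99 = 0.087458

8.75%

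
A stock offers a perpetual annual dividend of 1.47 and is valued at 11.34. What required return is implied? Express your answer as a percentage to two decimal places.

P = C/r ⇒ r = C/P = 1.47/11.34 = 0.129630

12.96%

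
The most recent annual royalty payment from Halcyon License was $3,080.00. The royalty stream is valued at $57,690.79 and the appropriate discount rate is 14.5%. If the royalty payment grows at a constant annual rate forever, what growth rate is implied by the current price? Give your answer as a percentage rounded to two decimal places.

P = D₀(1+g)/(r−g) ⇒ P(r−g) = D₀(1+g) ⇒ g(P+D₀) = P·r − D₀
g = (P·r − D₀)/(P + D₀) = ($57,690.79×0.145 − $3,080.00) / ($57,690.79 + $3,080.00) = 0.086969

8.70%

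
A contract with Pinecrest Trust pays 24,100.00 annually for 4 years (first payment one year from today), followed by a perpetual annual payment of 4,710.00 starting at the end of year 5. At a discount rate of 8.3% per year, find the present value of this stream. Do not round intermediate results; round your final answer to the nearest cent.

120542.60

PV of 4-year annuity: 24,100.00 × [1 − (1+0.083)^−4] / 0.083 = 79292.11960
Perpetuity value at year 4: 4,710.00 / 0.083 = 56746.98795
PV of perpetuity: 56746.98795 / (1+0.083)^4 = 41250.47827
Total PV = 79292.11960 + 41250.47827 = 120542.59787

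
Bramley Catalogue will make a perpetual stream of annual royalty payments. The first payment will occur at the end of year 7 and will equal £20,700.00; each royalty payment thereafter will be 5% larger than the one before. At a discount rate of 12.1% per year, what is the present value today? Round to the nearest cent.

Value at end of year 6: C₁ / (r − g) = £20,700.00 / (0.121 − 0.05) = £291,549.2958
Discount to today: PV = £291,549.2958 / (1 + 0.121)^6 = £291,549.2958 / 1.984420 = £146,919.12

£146919.12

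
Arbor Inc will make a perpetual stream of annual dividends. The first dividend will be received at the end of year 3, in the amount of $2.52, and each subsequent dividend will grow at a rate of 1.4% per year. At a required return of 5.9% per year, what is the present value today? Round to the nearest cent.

$49.93

Value at end of year 2: C₁ / (r − g) = $2.52 / (0.059 − 0.014) = $56.0000
Discount to today: PV = $56.0000 / (1 + 0.059)^2 = $56.0000 / 1.121481 = $49.93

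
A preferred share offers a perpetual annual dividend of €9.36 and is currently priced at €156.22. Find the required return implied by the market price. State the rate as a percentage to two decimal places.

5.99%

P = C/r ⇒ r = C/P = €9.36/€156.22 = 0.059916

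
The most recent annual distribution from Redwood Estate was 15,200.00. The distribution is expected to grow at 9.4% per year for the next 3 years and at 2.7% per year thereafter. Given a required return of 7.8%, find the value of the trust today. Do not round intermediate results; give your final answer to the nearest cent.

366885.70

D_1 = 16628.80000
D_2 = 18191.90720
D_3 = 19901.94648
Terminal value at year 3: TV = D_3×(1+g_2)/(r−g_2) = 20439.29903/0.051 = 400770.56925
P_0 = D_1/(1+r)^1 + D_2/(1+r)^2 + D_3/(1+r)^3 + TV/(1+r)^3
    = 15425.60297 + 15654.55440 + 15886.90401 + 319918.63556 = 366885.69694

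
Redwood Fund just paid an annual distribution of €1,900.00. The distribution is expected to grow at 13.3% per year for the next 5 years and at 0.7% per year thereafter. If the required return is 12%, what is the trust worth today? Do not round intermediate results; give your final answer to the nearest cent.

€27773.56

D_1 = 2152.70000
D_2 = 2439.00910
D_3 = 2763.39731
D_4 = 3130.92915
D_5 = 3547.34273
Terminal value at year 5: TV = D_5×(1+g_2)/(r−g_2) = 3572.17413/0.113 = 31612.16043
P_0 = D_1/(1+r)^1 + D_2/(1+r)^2 + D_3/(1+r)^3 + D_4/(1+r)^4 + D_5/(1+r)^5 + TV/(1+r)^5
    = 1922.05357 + 1944.36312 + 1966.93162 + 1989.76208 + 2012.85753 + 17937.58880 = 27773.55672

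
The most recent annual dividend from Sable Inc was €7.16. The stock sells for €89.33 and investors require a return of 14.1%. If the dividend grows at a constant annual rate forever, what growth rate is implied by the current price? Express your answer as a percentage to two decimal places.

P = D₀(1+g)/(r−g) ⇒ P(r−g) = D₀(1+g) ⇒ g(P+D₀) = P·r − D₀
g = (P·r − D₀)/(P + D₀) = (€89.33×0.141 − €7.16) / (€89.33 + €7.16) = 0.056333

5.63%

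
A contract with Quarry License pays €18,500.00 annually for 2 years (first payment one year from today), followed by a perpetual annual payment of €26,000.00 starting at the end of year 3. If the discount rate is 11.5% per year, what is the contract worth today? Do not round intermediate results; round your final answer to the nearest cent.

€213327.80

PV of 2-year annuity: €18,500.00 × [1 − (1+0.115)^−2] / 0.115 = 31472.58139
Perpetuity value at year 2: €26,000.00 / 0.115 = 226086.95652
PV of perpetuity: 226086.95652 / (1+0.115)^2 = 181855.22051
Total PV = 31472.58139 + 181855.22051 = 213327.80190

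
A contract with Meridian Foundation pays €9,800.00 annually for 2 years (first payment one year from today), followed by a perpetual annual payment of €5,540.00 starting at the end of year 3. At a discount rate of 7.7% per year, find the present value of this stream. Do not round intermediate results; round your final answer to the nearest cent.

PV of 2-year annuity: €9,800.00 × [1 − (1+0.077)^−2] / 0.077 = 17548.14303
Perpetuity value at year 2: €5,540.00 / 0.077 = 71948.05195
PV of perpetuity: 71948.05195 / (1+0.077)^2 = 62027.97925
Total PV = 17548.14303 + 62027.97925 = 79576.12229

€79576.12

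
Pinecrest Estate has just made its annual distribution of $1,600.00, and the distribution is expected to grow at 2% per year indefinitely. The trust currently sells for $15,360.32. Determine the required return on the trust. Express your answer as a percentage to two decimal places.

12.62%

D₁ = $1,600.00 × 1.02 = $1,632.0000
P = D₁/(r − g) ⇒ r = D₁/P + g = $1,632.0000/$15,360.32 + 0.02 = 0.106248 + 0.02 = 0.126248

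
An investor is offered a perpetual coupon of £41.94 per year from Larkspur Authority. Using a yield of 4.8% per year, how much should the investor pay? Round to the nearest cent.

£873.75

Level perpetuity: PV = C / r = £41.94 / 0.048 = £873.75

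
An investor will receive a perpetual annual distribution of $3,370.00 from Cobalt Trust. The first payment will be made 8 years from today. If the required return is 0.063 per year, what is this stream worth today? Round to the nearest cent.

$34878.40

Value at end of year 7: C / r = $3,370.00 / 0.063 = $53,492.0635
Discount to today: PV = $53,492.0635 / (1 + 0.063)^7 = $53,492.0635 / 1.533673 = $34,878.40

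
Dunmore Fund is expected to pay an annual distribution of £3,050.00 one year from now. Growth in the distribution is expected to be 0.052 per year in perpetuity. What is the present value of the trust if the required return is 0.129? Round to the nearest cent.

£39610.39

Growing perpetuity: P = D₁ / (r − g) = £3,050.0000 / (0.129 − 0.052) = £39,610.39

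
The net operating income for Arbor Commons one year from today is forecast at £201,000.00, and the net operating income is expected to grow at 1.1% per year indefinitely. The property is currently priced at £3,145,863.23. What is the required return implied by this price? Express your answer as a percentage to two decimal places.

P = D₁/(r − g) ⇒ r = D₁/P + g = £201,000.0000/£3,145,863.23 + 0.011 = 0.063893 + 0.011 = 0.074893

7.49%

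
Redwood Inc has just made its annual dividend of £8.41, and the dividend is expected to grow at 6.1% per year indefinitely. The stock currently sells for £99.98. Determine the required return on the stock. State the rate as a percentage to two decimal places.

D₁ = £8.41 × 1.061 = £8.9230
P = D₁/(r − g) ⇒ r = D₁/P + g = £8.9230/£99.98 + 0.061 = 0.089248 + 0.061 = 0.150248

15.02%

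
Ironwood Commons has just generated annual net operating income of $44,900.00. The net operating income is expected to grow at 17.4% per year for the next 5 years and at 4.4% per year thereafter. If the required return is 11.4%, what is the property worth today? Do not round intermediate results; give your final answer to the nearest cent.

D_1 = 52712.60000
D_2 = 61884.59240
D_3 = 72652.51148
D_4 = 85294.04847
D_5 = 100135.21291
Terminal value at year 5: TV = D_5×(1+g_2)/(r−g_2) = 104541.16228/0.07 = 1493445.17539
P_0 = D_1/(1+r)^1 + D_2/(1+r)^2 + D_3/(1+r)^3 + D_4/(1+r)^4 + D_5/(1+r)^5 + TV/(1+r)^5
    = 47318.31239 + 49866.87499 + 52552.70309 + 55383.18979 + 58366.12641 + 870489.08525 = 1133976.29192

$1133976.29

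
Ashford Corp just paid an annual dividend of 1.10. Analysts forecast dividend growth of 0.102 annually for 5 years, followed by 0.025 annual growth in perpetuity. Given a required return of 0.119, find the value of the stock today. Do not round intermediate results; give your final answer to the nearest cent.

D_1 = 1.21220
D_2 = 1.33584
D_3 = 1.47210
D_4 = 1.62225
D_5 = 1.78772
Terminal value at year 5: TV = D_5×(1+g_2)/(r−g_2) = 1.83242/0.094 = 19.49381
P_0 = D_1/(1+r)^1 + D_2/(1+r)^2 + D_3/(1+r)^3 + D_4/(1+r)^4 + D_5/(1+r)^5 + TV/(1+r)^5
    = 1.08329 + 1.06683 + 1.05062 + 1.03466 + 1.01894 + 11.11082 = 16.36517

16.37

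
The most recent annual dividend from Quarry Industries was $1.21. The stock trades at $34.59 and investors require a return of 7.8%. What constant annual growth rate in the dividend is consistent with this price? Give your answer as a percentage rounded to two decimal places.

P = D₀(1+g)/(r−g) ⇒ P(r−g) = D₀(1+g) ⇒ g(P+D₀) = P·r − D₀
g = (P·r − D₀)/(P + D₀) = ($34.59×0.078 − $1.21) / ($34.59 + $1.21) = 0.041565

4.16%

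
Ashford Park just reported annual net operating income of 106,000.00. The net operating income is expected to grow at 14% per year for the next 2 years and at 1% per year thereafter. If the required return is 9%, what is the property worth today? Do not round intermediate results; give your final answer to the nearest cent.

D_1 = 120840.00000
D_2 = 137757.60000
Terminal value at year 2: TV = D_2×(1+g_2)/(r−g_2) = 139135.17600/0.08 = 1739189.70000
P_0 = D_1/(1+r)^1 + D_2/(1+r)^2 + TV/(1+r)^2
    = 110862.38532 + 115947.81584 + 1463841.17499 = 1690651.37615

1690651.38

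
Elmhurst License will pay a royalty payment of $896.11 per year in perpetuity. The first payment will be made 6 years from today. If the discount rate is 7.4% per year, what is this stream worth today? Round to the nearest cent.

Value at end of year 5: C / r = $896.11 / 0.074 = $12,109.5946
Discount to today: PV = $12,109.5946 / (1 + 0.074)^5 = $12,109.5946 / 1.428964 = $8,474.39

$8474.39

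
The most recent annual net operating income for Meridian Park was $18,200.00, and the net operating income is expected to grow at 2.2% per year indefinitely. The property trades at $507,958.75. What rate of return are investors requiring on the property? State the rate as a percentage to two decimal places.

D₁ = $18,200.00 × 1.022 = $18,600.4000
P = D₁/(r − g) ⇒ r = D₁/P + g = $18,600.4000/$507,958.75 + 0.022 = 0.036618 + 0.022 = 0.058618

5.86%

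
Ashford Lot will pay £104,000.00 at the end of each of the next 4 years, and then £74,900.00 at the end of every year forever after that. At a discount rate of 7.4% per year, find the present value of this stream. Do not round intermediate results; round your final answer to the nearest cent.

PV of 4-year annuity: £104,000.00 × [1 − (1+0.074)^−4] / 0.074 = 349112.18076
Perpetuity value at year 4: £74,900.00 / 0.074 = 1012162.16216
PV of perpetuity: 1012162.16216 / (1+0.074)^4 = 760734.25506
Total PV = 349112.18076 + 760734.25506 = 1109846.43582

£1109846.44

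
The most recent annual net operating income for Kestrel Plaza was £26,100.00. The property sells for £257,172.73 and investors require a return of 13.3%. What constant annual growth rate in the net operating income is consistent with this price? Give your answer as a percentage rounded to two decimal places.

P = D₀(1+g)/(r−g) ⇒ P(r−g) = D₀(1+g) ⇒ g(P+D₀) = P·r − D₀
g = (P·r − D₀)/(P + D₀) = (£257,172.73×0.133 − £26,100.00) / (£257,172.73 + £26,100.00) = 0.028608

2.86%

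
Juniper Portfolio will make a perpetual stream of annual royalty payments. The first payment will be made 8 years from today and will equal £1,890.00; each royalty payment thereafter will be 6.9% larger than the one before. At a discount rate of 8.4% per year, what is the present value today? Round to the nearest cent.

Value at end of year 7: C₁ / (r − g) = £1,890.00 / (0.084 − 0.069) = £126,000.0000
Discount to today: PV = £126,000.0000 / (1 + 0.084)^7 = £126,000.0000 / 1.758754 = £71,641.65

£71641.65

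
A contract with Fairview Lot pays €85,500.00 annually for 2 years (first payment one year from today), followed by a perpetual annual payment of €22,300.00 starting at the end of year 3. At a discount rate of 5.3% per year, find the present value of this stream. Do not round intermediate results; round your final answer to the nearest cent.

PV of 2-year annuity: €85,500.00 × [1 − (1+0.053)^−2] / 0.053 = 158306.34492
Perpetuity value at year 2: €22,300.00 / 0.053 = 420754.71698
PV of perpetuity: 420754.71698 / (1+0.053)^2 = 379465.45977
Total PV = 158306.34492 + 379465.45977 = 537771.80469

€537771.80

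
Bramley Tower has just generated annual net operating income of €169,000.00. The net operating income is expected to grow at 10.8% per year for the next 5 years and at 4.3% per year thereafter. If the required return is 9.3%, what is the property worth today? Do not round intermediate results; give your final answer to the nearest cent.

D_1 = 187252.00000
D_2 = 207475.21600
D_3 = 229882.53933
D_4 = 254709.85358
D_5 = 282218.51776
Terminal value at year 5: TV = D_5×(1+g_2)/(r−g_2) = 294353.91403/0.05 = 5887078.28051
P_0 = D_1/(1+r)^1 + D_2/(1+r)^2 + D_3/(1+r)^3 + D_4/(1+r)^4 + D_5/(1+r)^5 + TV/(1+r)^5
    = 171319.30467 + 173670.43876 + 176053.83911 + 178469.94853 + 180919.21589 + 3773974.84343 = 4654407.59039

€4654407.59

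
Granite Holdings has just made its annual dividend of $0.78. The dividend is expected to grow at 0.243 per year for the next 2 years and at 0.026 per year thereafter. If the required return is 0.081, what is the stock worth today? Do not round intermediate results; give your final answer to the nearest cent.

$21.17

D_1 = 0.96954
D_2 = 1.20514
Terminal value at year 2: TV = D_2×(1+g_2)/(r−g_2) = 1.23647/0.055 = 22.48131
P_0 = D_1/(1+r)^1 + D_2/(1+r)^2 + TV/(1+r)^2
    = 0.89689 + 1.03130 + 19.23845 = 21.16665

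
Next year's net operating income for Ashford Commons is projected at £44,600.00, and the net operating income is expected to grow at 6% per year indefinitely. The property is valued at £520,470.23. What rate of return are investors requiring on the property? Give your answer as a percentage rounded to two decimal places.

14.57%

P = D₁/(r − g) ⇒ r = D₁/P + g = £44,600.0000/£520,470.23 + 0.06 = 0.085692 + 0.06 = 0.145692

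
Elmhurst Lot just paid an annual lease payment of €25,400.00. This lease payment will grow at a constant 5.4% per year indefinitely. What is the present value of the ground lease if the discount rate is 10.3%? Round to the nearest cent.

D₁ = D₀ × (1 + g) = €25,400.00 × 1.054 = €26,771.6000
Growing perpetuity: P = D₁ / (r − g) = €26,771.6000 / (0.103 − 0.054) = €546,359.18

€546359.18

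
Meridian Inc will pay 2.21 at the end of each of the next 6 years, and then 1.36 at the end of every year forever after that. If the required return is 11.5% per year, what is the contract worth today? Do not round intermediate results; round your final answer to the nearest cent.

15.37

PV of 6-year annuity: 2.21 × [1 − (1+0.115)^−6] / 0.115 = 9.21635
Perpetuity value at year 6: 1.36 / 0.115 = 11.82609
PV of perpetuity: 11.82609 / (1+0.115)^6 = 6.15449
Total PV = 9.21635 + 6.15449 = 15.37084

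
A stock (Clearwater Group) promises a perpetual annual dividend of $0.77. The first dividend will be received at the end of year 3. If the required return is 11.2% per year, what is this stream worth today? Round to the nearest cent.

$5.56

Value at end of year 2: C / r = $0.77 / 0.112 = $6.8750
Discount to today: PV = $6.8750 / (1 + 0.112)^2 = $6.8750 / 1.236544 = $5.56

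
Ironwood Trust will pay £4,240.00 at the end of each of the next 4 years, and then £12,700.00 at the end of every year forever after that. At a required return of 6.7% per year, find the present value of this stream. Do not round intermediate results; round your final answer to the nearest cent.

£160701.28

PV of 4-year annuity: £4,240.00 × [1 − (1+0.067)^−4] / 0.067 = 14459.57993
Perpetuity value at year 4: £12,700.00 / 0.067 = 189552.23881
PV of perpetuity: 189552.23881 / (1+0.067)^4 = 146241.70459
Total PV = 14459.57993 + 146241.70459 = 160701.28452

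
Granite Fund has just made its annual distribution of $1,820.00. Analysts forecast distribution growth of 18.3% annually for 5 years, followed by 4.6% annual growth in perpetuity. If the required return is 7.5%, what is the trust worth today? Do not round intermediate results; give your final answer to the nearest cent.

D_1 = 2153.06000
D_2 = 2547.06998
D_3 = 3013.18379
D_4 = 3564.59642
D_5 = 4216.91756
Terminal value at year 5: TV = D_5×(1+g_2)/(r−g_2) = 4410.89577/0.029 = 152099.85420
P_0 = D_1/(1+r)^1 + D_2/(1+r)^2 + D_3/(1+r)^3 + D_4/(1+r)^4 + D_5/(1+r)^5 + TV/(1+r)^5
    = 2002.84651 + 2204.06272 + 2425.49414 + 2669.17169 + 2937.33033 + 105946.46642 = 118185.37181

$118185.37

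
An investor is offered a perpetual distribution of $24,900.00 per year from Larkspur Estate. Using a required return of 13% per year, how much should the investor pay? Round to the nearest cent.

$191538.46

Level perpetuity: PV = C / r = $24,900.00 / 0.13 = $191,538.46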